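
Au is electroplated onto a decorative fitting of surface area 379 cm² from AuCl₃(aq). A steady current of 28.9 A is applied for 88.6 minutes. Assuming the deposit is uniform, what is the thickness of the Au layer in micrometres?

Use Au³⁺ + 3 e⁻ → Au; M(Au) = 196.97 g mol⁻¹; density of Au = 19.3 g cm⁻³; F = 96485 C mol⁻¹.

143 μm

Q = I·t = 28.90 × 5316.0 = 153600 C; n(e⁻) = 1.592 mol.
n(Au) = n(e⁻)/3 = 0.5308 mol, so m = 0.5308 × 196.97 = 104.5 g.
Volume = m/ρ = 104.5 / 19.3 = 5.417 cm³.
Thickness = V/A = 5.417 / 379 = 0.0143 cm = 143 μm.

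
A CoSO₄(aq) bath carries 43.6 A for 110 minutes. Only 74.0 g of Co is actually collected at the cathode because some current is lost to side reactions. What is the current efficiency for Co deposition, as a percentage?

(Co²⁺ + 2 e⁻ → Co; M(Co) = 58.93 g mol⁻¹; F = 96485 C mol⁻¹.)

84.2 %

Q = I·t = 43.60 × 6600.0 = 287800 C; n(e⁻) = 287800/96485 = 2.982 mol.
Theoretical n(Co) = n(e⁻)/2 = 1.491 mol, i.e. m_theo = 1.491 × 58.93 = 87.88 g.
Efficiency = m_actual / m_theo = 74.0 / 87.88 = 84.2 %.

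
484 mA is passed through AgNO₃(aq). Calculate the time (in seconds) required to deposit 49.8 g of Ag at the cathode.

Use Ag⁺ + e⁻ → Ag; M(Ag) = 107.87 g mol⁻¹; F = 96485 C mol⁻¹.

n(Ag) = m/M = 49.8 / 107.87 = 0.4617 mol.
Each Ag atom requires 1 electron, so n(e⁻) = 1 × 0.4617 = 0.4617 mol.
Q = n(e⁻)·F = 0.4617 × 96485 = 44540 C.
t = Q/I = 44540 / 0.4840 A = 92030 s.

92000 s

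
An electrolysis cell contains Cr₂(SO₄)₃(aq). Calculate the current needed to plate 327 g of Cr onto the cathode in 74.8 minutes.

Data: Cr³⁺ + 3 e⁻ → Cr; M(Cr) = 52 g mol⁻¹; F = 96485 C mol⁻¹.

406 A

n(Cr) = 327 / 52 = 6.288 mol.
n(e⁻) = 3 × 6.288 = 18.87 mol.
Q = n(e⁻)·F = 18.87 × 96485 = 1820000 C.
I = Q/t = 1820000 / 4488.0 s = 406 A.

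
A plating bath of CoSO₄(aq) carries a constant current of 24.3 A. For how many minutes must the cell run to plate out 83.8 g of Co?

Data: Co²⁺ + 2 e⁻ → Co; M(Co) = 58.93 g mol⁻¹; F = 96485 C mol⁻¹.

188 min

n(Co) = m/M = 83.8 / 58.93 = 1.422 mol.
Each Co atom requires 2 electrons, so n(e⁻) = 2 × 1.422 = 2.844 mol.
Q = n(e⁻)·F = 2.844 × 96485 = 274400 C.
t = Q/I = 274400 / 24.30 A = 11290 s = 188 min.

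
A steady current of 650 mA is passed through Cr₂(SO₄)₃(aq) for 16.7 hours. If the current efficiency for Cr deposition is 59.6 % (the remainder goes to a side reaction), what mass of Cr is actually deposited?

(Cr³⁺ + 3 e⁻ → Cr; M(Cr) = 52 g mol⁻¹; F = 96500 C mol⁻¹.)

Q = I·t = 0.6500 × 60120 = 39080 C.
n(e⁻) = 39080/96500 = 0.4050 mol; theoretically n(Cr) = 0.4050/3 = 0.1350 mol, m_theo = 7.019 g.
At 59.6 % efficiency, m_actual = 0.596 × 7.019 = 4.18 g.

4.18 g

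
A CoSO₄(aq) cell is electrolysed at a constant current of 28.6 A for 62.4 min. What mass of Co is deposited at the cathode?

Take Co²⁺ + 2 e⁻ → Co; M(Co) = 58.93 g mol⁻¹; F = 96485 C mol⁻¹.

Q = I·t = 28.60 A × 3744.0 s = 107100 C.
n(e⁻) = Q/F = 107100 / 96485 = 1.110 mol.
Co²⁺ + 2 e⁻ → Co, so n(Co) = n(e⁻)/2 = 0.5549 mol.
m = n·M = 0.5549 × 58.93 = 32.7 g.

32.7 g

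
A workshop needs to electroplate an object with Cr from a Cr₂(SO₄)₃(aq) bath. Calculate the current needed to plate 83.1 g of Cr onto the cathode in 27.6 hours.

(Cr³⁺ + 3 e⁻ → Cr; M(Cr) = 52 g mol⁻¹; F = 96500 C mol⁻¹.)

4.66 A

n(Cr) = 83.1 / 52 = 1.598 mol.
n(e⁻) = 3 × 1.598 = 4.794 mol.
Q = n(e⁻)·F = 4.794 × 96500 = 462600 C.
I = Q/t = 462600 / 99360 s = 4.66 A.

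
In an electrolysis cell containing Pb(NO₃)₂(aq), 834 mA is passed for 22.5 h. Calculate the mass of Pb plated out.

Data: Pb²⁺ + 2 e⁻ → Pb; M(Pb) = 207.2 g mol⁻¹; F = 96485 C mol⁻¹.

Q = I·t = 0.8340 A × 81000 s = 67550 C.
n(e⁻) = Q/F = 67550 / 96485 = 0.7002 mol.
Pb²⁺ + 2 e⁻ → Pb, so n(Pb) = n(e⁻)/2 = 0.3501 mol.
m = n·M = 0.3501 × 207.2 = 72.5 g.

72.5 g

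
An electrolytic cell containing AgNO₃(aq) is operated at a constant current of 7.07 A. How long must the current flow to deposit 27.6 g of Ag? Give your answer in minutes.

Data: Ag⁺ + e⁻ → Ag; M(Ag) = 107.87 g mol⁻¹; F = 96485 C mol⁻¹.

n(Ag) = m/M = 27.6 / 107.87 = 0.2559 mol.
Each Ag atom requires 1 electron, so n(e⁻) = 1 × 0.2559 = 0.2559 mol.
Q = n(e⁻)·F = 0.2559 × 96485 = 24690 C.
t = Q/I = 24690 / 7.070 A = 3492 s = 58.2 min.

58.2 min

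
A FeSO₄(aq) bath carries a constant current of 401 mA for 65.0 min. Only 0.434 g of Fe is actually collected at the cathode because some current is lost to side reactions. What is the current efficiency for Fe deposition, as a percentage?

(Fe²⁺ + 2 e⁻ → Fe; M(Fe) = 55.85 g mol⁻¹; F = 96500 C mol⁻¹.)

Q = I·t = 0.4010 × 3900.0 = 1564 C; n(e⁻) = 1564/96500 = 0.01621 mol.
Theoretical n(Fe) = n(e⁻)/2 = 0.008103 mol, i.e. m_theo = 0.008103 × 55.85 = 0.4526 g.
Efficiency = m_actual / m_theo = 0.434 / 0.4526 = 95.9 %.

95.9 %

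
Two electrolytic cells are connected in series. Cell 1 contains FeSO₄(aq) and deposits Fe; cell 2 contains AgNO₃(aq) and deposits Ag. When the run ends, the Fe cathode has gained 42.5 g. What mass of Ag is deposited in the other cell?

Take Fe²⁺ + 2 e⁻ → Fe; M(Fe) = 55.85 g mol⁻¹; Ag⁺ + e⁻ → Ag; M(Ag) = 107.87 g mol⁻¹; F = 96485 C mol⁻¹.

n(Fe) = 42.5 / 55.85 = 0.7610 mol.
Since Fe²⁺ + 2 e⁻ → Fe, n(e⁻) passed = 2 × 0.7610 = 1.522 mol.
Cells in series carry the same charge, so the same 1.522 mol of electrons passes through cell 2.
Ag⁺ + e⁻ → Ag, so n(Ag) = 1.522 / 1 = 1.522 mol.
m(Ag) = 1.522 × 107.87 = 164 g.

164 g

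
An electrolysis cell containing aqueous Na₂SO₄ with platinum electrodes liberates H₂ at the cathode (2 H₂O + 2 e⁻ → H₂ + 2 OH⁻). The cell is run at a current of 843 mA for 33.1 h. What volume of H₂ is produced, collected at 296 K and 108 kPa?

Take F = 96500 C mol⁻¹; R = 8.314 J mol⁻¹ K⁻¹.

11.9 L

Q = I·t = 0.8430 A × 119160 s = 100500 C.
n(e⁻) = Q/F = 100500 / 96500 = 1.041 mol.
2 electrons are transferred per H₂ molecule, so n(H₂) = 1.041 / 2 = 0.5205 mol.
V = nRT/P = (0.5205 × 8.314 × 296) / (108 × 10³ Pa) = 0.0119 m³ = 11.9 L.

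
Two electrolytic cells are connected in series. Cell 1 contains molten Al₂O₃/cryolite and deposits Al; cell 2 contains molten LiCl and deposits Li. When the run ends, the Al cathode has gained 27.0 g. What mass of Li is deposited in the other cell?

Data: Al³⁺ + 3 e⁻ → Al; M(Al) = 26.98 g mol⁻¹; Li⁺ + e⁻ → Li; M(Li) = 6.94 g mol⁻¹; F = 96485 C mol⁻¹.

20.8 g

n(Al) = 27.0 / 26.98 = 1.001 mol.
Since Al³⁺ + 3 e⁻ → Al, n(e⁻) passed = 3 × 1.001 = 3.002 mol.
Cells in series carry the same charge, so the same 3.002 mol of electrons passes through cell 2.
Li⁺ + e⁻ → Li, so n(Li) = 3.002 / 1 = 3.002 mol.
m(Li) = 3.002 × 6.94 = 20.8 g.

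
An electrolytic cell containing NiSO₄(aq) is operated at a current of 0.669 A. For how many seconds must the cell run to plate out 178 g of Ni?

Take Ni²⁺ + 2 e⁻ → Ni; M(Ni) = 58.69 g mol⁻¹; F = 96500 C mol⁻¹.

8.75 × 10⁵ s

n(Ni) = m/M = 178 / 58.69 = 3.033 mol.
Each Ni atom requires 2 electrons, so n(e⁻) = 2 × 3.033 = 6.066 mol.
Q = n(e⁻)·F = 6.066 × 96500 = 585300 C.
t = Q/I = 585300 / 0.6690 A = 875000 s.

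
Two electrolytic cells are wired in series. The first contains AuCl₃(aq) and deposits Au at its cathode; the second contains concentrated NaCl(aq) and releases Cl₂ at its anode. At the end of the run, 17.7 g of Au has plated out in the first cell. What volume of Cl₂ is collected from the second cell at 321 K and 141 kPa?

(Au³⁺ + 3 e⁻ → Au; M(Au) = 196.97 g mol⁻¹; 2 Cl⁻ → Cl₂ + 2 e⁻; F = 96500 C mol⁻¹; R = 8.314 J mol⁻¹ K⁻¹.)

2.55 L

n(Au) = 17.7 / 196.97 = 0.08986 mol, so n(e⁻) = 3 × 0.08986 = 0.2696 mol.
The cells are in series, so the same 0.2696 mol of electrons passes through the second cell.
2 Cl⁻ → Cl₂ + 2 e⁻ — 2 mol e⁻ per mol Cl₂, so n(Cl₂) = 0.2696/2 = 0.1348 mol.
V = nRT/P = (0.1348 × 8.314 × 321) / (141 × 10³) = 0.00255 m³ = 2.55 L.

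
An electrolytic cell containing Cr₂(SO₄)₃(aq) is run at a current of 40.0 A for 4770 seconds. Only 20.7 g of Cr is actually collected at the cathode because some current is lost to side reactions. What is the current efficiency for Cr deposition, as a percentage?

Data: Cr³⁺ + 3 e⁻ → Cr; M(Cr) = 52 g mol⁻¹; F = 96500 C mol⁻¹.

Q = I·t = 40.00 × 4770.0 = 190800 C; n(e⁻) = 190800/96500 = 1.977 mol.
Theoretical n(Cr) = n(e⁻)/3 = 0.6591 mol, i.e. m_theo = 0.6591 × 52 = 34.27 g.
Efficiency = m_actual / m_theo = 20.7 / 34.27 = 60.4 %.

60.4 %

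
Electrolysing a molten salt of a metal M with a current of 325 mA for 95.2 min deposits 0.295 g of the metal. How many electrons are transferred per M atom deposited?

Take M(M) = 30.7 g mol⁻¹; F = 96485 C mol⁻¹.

2

Q = I·t = 0.3250 A × 5712.0 s = 1856 C, so n(e⁻) = 1856/96485 = 0.01924 mol.
n(M) deposited = 0.295 / 30.7 = 0.009609 mol.
Electrons per atom = n(e⁻)/n(M) = 0.01924 / 0.009609 = 2.00 ≈ 2, so the ion is M²⁺.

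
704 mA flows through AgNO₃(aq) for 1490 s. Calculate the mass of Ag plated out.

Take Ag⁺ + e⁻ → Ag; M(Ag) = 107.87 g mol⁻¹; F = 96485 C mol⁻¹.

Q = I·t = 0.7040 A × 1490.0 s = 1049 C.
n(e⁻) = Q/F = 1049 / 96485 = 0.01087 mol.
Ag⁺ + e⁻ → Ag, so n(Ag) = n(e⁻)/1 = 0.01087 mol.
m = n·M = 0.01087 × 107.87 = 1.17 g.

1.17 g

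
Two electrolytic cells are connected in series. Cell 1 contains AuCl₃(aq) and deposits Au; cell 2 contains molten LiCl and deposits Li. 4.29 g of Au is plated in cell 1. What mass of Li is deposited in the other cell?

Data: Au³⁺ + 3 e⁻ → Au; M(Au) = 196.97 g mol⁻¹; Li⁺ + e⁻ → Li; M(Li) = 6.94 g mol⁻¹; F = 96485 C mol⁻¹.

0.453 g

n(Au) = 4.29 / 196.97 = 0.02178 mol.
Since Au³⁺ + 3 e⁻ → Au, n(e⁻) passed = 3 × 0.02178 = 0.06534 mol.
Cells in series carry the same charge, so the same 0.06534 mol of electrons passes through cell 2.
Li⁺ + e⁻ → Li, so n(Li) = 0.06534 / 1 = 0.06534 mol.
m(Li) = 0.06534 × 6.94 = 0.453 g.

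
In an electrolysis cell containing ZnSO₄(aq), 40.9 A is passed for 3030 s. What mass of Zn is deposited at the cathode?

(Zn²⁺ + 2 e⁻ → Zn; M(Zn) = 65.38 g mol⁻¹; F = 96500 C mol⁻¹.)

Q = I·t = 40.90 A × 3030.0 s = 123900 C.
n(e⁻) = Q/F = 123900 / 96500 = 1.284 mol.
Zn²⁺ + 2 e⁻ → Zn, so n(Zn) = n(e⁻)/2 = 0.6421 mol.
m = n·M = 0.6421 × 65.38 = 42.0 g.

42.0 g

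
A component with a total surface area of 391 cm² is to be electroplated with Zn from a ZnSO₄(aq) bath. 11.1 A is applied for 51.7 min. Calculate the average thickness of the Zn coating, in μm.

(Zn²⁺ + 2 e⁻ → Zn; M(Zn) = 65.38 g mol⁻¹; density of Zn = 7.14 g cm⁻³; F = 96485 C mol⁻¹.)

Q = I·t = 11.10 × 3102.0 = 34430 C; n(e⁻) = 0.3569 mol.
n(Zn) = n(e⁻)/2 = 0.1784 mol, so m = 0.1784 × 65.38 = 11.67 g.
Volume = m/ρ = 11.67 / 7.14 = 1.634 cm³.
Thickness = V/A = 1.634 / 391 = 0.00418 cm = 41.8 μm.

41.8 μm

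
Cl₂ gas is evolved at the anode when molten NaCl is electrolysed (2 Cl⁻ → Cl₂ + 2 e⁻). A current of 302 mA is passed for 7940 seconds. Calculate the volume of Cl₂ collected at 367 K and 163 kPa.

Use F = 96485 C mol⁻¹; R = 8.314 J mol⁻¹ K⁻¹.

Q = I·t = 0.3020 A × 7940.0 s = 2398 C.
n(e⁻) = Q/F = 2398 / 96485 = 0.02485 mol.
2 electrons are transferred per Cl₂ molecule, so n(Cl₂) = 0.02485 / 2 = 0.01243 mol.
V = nRT/P = (0.01243 × 8.314 × 367) / (163 × 10³ Pa) = 2.33 × 10⁻⁴ m³ = 0.233 L.

0.233 L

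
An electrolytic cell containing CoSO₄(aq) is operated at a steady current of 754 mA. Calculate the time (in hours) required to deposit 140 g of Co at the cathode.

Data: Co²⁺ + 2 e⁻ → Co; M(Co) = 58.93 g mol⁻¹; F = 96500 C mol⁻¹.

n(Co) = m/M = 140 / 58.93 = 2.376 mol.
Each Co atom requires 2 electrons, so n(e⁻) = 2 × 2.376 = 4.751 mol.
Q = n(e⁻)·F = 4.751 × 96500 = 458500 C.
t = Q/I = 458500 / 0.7540 A = 608100 s = 169 h.

169 h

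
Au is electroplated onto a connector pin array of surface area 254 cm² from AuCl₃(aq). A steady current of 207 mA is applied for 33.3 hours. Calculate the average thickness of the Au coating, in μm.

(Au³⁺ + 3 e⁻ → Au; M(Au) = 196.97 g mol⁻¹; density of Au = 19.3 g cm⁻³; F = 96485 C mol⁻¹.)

34.4 μm

Q = I·t = 0.2070 × 119880 = 24820 C; n(e⁻) = 0.2572 mol.
n(Au) = n(e⁻)/3 = 0.08573 mol, so m = 0.08573 × 196.97 = 16.89 g.
Volume = m/ρ = 16.89 / 19.3 = 0.8749 cm³.
Thickness = V/A = 0.8749 / 254 = 0.00344 cm = 34.4 μm.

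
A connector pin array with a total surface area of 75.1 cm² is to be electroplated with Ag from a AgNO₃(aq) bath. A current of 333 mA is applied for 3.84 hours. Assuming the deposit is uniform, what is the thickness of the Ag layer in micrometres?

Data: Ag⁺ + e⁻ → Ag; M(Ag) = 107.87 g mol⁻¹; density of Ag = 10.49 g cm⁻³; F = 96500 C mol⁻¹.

65.3 μm

Q = I·t = 0.3330 × 13824 = 4603 C; n(e⁻) = 0.04770 mol.
n(Ag) = n(e⁻)/1 = 0.04770 mol, so m = 0.04770 × 107.87 = 5.146 g.
Volume = m/ρ = 5.146 / 10.49 = 0.4905 cm³.
Thickness = V/A = 0.4905 / 75.1 = 0.00653 cm = 65.3 μm.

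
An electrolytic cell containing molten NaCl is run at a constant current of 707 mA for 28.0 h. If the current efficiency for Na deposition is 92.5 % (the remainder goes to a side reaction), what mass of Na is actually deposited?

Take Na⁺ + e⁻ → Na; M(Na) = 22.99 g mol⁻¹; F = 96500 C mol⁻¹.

Q = I·t = 0.7070 × 100800 = 71270 C.
n(e⁻) = 71270/96500 = 0.7385 mol; theoretically n(Na) = 0.7385/1 = 0.7385 mol, m_theo = 16.98 g.
At 92.5 % efficiency, m_actual = 0.925 × 16.98 = 15.7 g.

15.7 g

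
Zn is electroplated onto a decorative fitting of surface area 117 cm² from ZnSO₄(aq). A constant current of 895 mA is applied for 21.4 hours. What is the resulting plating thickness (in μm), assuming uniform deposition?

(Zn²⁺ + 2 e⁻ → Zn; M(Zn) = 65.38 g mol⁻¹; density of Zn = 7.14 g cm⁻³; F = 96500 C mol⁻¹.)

280 μm

Q = I·t = 0.8950 × 77040 = 68950 C; n(e⁻) = 0.7145 mol.
n(Zn) = n(e⁻)/2 = 0.3573 mol, so m = 0.3573 × 65.38 = 23.36 g.
Volume = m/ρ = 23.36 / 7.14 = 3.271 cm³.
Thickness = V/A = 3.271 / 117 = 0.0280 cm = 280 μm.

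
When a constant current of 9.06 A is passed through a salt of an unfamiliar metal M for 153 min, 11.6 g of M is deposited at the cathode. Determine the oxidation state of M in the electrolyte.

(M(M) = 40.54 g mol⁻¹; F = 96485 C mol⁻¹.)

+3

Q = I·t = 9.060 A × 9180.0 s = 83170 C, so n(e⁻) = 83170/96485 = 0.8620 mol.
n(M) deposited = 11.6 / 40.54 = 0.2861 mol.
Electrons per atom = n(e⁻)/n(M) = 0.8620 / 0.2861 = 3.01 ≈ 3, so the ion is M³⁺.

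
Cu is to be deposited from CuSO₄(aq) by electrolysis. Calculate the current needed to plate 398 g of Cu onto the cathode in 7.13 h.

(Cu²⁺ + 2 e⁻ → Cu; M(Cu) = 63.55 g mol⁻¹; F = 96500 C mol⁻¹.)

n(Cu) = 398 / 63.55 = 6.263 mol.
n(e⁻) = 2 × 6.263 = 12.53 mol.
Q = n(e⁻)·F = 12.53 × 96500 = 1209000 C.
I = Q/t = 1209000 / 25668 s = 47.1 A.

47.1 A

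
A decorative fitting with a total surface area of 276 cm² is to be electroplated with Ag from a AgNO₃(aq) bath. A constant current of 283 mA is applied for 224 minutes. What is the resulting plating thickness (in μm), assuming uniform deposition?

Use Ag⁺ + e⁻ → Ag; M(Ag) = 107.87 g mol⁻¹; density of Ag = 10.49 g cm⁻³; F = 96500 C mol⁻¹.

Q = I·t = 0.2830 × 13440 = 3804 C; n(e⁻) = 0.03941 mol.
n(Ag) = n(e⁻)/1 = 0.03941 mol, so m = 0.03941 × 107.87 = 4.252 g.
Volume = m/ρ = 4.252 / 10.49 = 0.4053 cm³.
Thickness = V/A = 0.4053 / 276 = 0.00147 cm = 14.7 μm.

14.7 μm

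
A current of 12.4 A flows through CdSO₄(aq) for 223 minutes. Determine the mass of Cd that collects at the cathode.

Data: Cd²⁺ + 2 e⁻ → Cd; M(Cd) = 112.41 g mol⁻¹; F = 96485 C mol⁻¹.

96.6 g

Q = I·t = 12.40 A × 13380 s = 165900 C.
n(e⁻) = Q/F = 165900 / 96485 = 1.720 mol.
Cd²⁺ + 2 e⁻ → Cd, so n(Cd) = n(e⁻)/2 = 0.8598 mol.
m = n·M = 0.8598 × 112.41 = 96.6 g.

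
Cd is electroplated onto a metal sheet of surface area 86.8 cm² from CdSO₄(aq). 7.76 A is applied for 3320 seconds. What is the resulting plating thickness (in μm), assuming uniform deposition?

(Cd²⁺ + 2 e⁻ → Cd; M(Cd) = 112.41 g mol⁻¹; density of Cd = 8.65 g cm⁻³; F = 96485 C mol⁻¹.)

200 μm

Q = I·t = 7.760 × 3320.0 = 25760 C; n(e⁻) = 0.2670 mol.
n(Cd) = n(e⁻)/2 = 0.1335 mol, so m = 0.1335 × 112.41 = 15.01 g.
Volume = m/ρ = 15.01 / 8.65 = 1.735 cm³.
Thickness = V/A = 1.735 / 86.8 = 0.0200 cm = 200 μm.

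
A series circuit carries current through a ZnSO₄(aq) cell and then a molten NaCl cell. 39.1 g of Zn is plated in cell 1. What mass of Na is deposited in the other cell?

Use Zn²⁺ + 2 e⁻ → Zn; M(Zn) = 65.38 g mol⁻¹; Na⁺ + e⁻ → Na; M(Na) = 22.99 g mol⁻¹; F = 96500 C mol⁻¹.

27.5 g

n(Zn) = 39.1 / 65.38 = 0.5980 mol.
Since Zn²⁺ + 2 e⁻ → Zn, n(e⁻) passed = 2 × 0.5980 = 1.196 mol.
Cells in series carry the same charge, so the same 1.196 mol of electrons passes through cell 2.
Na⁺ + e⁻ → Na, so n(Na) = 1.196 / 1 = 1.196 mol.
m(Na) = 1.196 × 22.99 = 27.5 g.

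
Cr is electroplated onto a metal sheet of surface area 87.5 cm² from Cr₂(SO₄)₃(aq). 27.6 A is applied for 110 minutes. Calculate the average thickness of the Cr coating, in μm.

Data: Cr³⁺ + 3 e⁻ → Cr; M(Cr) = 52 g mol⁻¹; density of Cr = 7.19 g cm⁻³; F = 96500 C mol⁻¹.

Q = I·t = 27.60 × 6600.0 = 182200 C; n(e⁻) = 1.888 mol.
n(Cr) = n(e⁻)/3 = 0.6292 mol, so m = 0.6292 × 52 = 32.72 g.
Volume = m/ρ = 32.72 / 7.19 = 4.551 cm³.
Thickness = V/A = 4.551 / 87.5 = 0.0520 cm = 520 μm.

520 μm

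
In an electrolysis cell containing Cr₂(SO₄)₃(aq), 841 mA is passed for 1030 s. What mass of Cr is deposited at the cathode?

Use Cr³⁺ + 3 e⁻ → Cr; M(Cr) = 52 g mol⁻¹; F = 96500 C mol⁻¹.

Q = I·t = 0.8410 A × 1030.0 s = 866.2 C.
n(e⁻) = Q/F = 866.2 / 96500 = 0.008976 mol.
Cr³⁺ + 3 e⁻ → Cr, so n(Cr) = n(e⁻)/3 = 0.002992 mol.
m = n·M = 0.002992 × 52 = 0.156 g.

0.156 g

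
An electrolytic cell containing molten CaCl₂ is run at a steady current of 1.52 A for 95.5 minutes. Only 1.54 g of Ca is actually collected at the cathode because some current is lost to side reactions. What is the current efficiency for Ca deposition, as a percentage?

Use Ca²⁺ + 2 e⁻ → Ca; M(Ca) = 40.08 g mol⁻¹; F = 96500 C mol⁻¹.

Q = I·t = 1.520 × 5730.0 = 8710 C; n(e⁻) = 8710/96500 = 0.09025 mol.
Theoretical n(Ca) = n(e⁻)/2 = 0.04513 mol, i.e. m_theo = 0.04513 × 40.08 = 1.809 g.
Efficiency = m_actual / m_theo = 1.54 / 1.809 = 85.1 %.

85.1 %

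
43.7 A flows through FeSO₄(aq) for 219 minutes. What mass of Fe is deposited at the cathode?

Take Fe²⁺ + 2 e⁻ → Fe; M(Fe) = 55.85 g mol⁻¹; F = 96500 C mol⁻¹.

166 g

Q = I·t = 43.70 A × 13140 s = 574200 C.
n(e⁻) = Q/F = 574200 / 96500 = 5.950 mol.
Fe²⁺ + 2 e⁻ → Fe, so n(Fe) = n(e⁻)/2 = 2.975 mol.
m = n·M = 2.975 × 55.85 = 166 g.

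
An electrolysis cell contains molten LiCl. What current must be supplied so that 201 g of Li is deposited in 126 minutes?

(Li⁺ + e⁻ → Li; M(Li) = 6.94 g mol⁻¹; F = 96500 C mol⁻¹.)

370 A

n(Li) = 201 / 6.94 = 28.96 mol.
n(e⁻) = 1 × 28.96 = 28.96 mol.
Q = n(e⁻)·F = 28.96 × 96500 = 2795000 C.
I = Q/t = 2795000 / 7560.0 s = 370 A.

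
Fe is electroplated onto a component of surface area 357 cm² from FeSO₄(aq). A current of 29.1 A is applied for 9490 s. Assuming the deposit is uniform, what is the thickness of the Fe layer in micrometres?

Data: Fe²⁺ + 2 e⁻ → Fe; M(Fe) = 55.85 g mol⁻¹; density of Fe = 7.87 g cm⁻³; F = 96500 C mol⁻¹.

284 μm

Q = I·t = 29.10 × 9490.0 = 276200 C; n(e⁻) = 2.862 mol.
n(Fe) = n(e⁻)/2 = 1.431 mol, so m = 1.431 × 55.85 = 79.91 g.
Volume = m/ρ = 79.91 / 7.87 = 10.15 cm³.
Thickness = V/A = 10.15 / 357 = 0.0284 cm = 284 μm.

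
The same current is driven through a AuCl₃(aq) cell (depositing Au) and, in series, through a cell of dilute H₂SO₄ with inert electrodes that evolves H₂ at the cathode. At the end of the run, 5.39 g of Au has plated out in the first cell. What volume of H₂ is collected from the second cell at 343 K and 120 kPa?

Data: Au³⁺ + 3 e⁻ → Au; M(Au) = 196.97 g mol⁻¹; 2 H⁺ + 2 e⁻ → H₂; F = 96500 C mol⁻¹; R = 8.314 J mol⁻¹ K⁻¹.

n(Au) = 5.39 / 196.97 = 0.02736 mol, so n(e⁻) = 3 × 0.02736 = 0.08209 mol.
The cells are in series, so the same 0.08209 mol of electrons passes through the second cell.
2 H⁺ + 2 e⁻ → H₂ — 2 mol e⁻ per mol H₂, so n(H₂) = 0.08209/2 = 0.04105 mol.
V = nRT/P = (0.04105 × 8.314 × 343) / (120 × 10³) = 9.75 × 10⁻⁴ m³ = 0.975 L.

0.975 L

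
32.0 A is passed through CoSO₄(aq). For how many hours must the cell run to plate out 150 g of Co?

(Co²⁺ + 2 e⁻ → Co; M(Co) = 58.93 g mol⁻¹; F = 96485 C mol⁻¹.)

n(Co) = m/M = 150 / 58.93 = 2.545 mol.
Each Co atom requires 2 electrons, so n(e⁻) = 2 × 2.545 = 5.091 mol.
Q = n(e⁻)·F = 5.091 × 96485 = 491200 C.
t = Q/I = 491200 / 32.00 A = 15350 s = 4.26 h.

4.26 h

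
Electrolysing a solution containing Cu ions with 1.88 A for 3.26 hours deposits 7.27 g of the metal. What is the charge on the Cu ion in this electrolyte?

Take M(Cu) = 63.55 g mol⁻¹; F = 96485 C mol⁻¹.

+2

Q = I·t = 1.880 A × 11736 s = 22060 C, so n(e⁻) = 22060/96485 = 0.2287 mol.
n(Cu) deposited = 7.27 / 63.55 = 0.1144 mol.
Electrons per atom = n(e⁻)/n(Cu) = 0.2287 / 0.1144 = 2.00 ≈ 2, so the ion is Cu²⁺.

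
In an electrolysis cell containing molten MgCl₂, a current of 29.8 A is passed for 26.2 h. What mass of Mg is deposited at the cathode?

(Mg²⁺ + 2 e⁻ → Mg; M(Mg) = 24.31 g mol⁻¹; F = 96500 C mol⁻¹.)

Q = I·t = 29.80 A × 94320 s = 2811000 C.
n(e⁻) = Q/F = 2811000 / 96500 = 29.13 mol.
Mg²⁺ + 2 e⁻ → Mg, so n(Mg) = n(e⁻)/2 = 14.56 mol.
m = n·M = 14.56 × 24.31 = 354 g.

354 g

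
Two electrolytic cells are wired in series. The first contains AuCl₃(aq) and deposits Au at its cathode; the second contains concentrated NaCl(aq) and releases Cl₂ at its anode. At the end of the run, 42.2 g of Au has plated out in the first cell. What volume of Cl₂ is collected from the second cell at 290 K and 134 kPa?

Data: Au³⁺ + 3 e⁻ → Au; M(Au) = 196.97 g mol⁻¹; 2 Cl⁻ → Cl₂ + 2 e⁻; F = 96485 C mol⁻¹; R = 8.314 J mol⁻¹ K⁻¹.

5.78 L

n(Au) = 42.2 / 196.97 = 0.2142 mol, so n(e⁻) = 3 × 0.2142 = 0.6427 mol.
The cells are in series, so the same 0.6427 mol of electrons passes through the second cell.
2 Cl⁻ → Cl₂ + 2 e⁻ — 2 mol e⁻ per mol Cl₂, so n(Cl₂) = 0.6427/2 = 0.3214 mol.
V = nRT/P = (0.3214 × 8.314 × 290) / (134 × 10³) = 0.00578 m³ = 5.78 L.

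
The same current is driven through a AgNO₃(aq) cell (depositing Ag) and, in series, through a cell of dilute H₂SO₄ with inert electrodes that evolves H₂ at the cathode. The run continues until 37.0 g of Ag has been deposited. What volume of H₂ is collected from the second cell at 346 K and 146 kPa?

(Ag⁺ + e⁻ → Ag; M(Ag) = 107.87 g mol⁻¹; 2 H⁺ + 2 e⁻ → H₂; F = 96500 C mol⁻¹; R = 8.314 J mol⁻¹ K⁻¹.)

3.38 L

n(Ag) = 37.0 / 107.87 = 0.3430 mol, so n(e⁻) = 1 × 0.3430 = 0.3430 mol.
The cells are in series, so the same 0.3430 mol of electrons passes through the second cell.
2 H⁺ + 2 e⁻ → H₂ — 2 mol e⁻ per mol H₂, so n(H₂) = 0.3430/2 = 0.1715 mol.
V = nRT/P = (0.1715 × 8.314 × 346) / (146 × 10³) = 0.00338 m³ = 3.38 L.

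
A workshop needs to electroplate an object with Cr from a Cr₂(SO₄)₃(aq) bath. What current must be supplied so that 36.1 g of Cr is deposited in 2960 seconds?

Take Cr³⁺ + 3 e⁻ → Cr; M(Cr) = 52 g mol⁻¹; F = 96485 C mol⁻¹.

n(Cr) = 36.1 / 52 = 0.6942 mol.
n(e⁻) = 3 × 0.6942 = 2.083 mol.
Q = n(e⁻)·F = 2.083 × 96485 = 200900 C.
I = Q/t = 200900 / 2960.0 s = 67.9 A.

67.9 A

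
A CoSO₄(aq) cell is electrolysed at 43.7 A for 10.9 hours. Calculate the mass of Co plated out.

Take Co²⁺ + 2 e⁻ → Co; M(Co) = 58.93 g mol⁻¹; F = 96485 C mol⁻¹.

524 g

Q = I·t = 43.70 A × 39240 s = 1715000 C.
n(e⁻) = Q/F = 1715000 / 96485 = 17.77 mol.
Co²⁺ + 2 e⁻ → Co, so n(Co) = n(e⁻)/2 = 8.886 mol.
m = n·M = 8.886 × 58.93 = 524 g.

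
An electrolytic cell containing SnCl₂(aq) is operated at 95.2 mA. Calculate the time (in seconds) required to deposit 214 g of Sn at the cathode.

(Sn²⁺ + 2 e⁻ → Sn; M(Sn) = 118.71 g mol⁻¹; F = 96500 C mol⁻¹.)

n(Sn) = m/M = 214 / 118.71 = 1.803 mol.
Each Sn atom requires 2 electrons, so n(e⁻) = 2 × 1.803 = 3.605 mol.
Q = n(e⁻)·F = 3.605 × 96500 = 347900 C.
t = Q/I = 347900 / 0.09520 A = 3655000 s.

3.65 × 10⁶ s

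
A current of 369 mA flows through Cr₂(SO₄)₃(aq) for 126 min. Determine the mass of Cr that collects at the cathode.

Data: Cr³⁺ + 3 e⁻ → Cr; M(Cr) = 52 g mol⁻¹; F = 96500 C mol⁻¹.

0.501 g

Q = I·t = 0.3690 A × 7560.0 s = 2790 C.
n(e⁻) = Q/F = 2790 / 96500 = 0.02891 mol.
Cr³⁺ + 3 e⁻ → Cr, so n(Cr) = n(e⁻)/3 = 0.009636 mol.
m = n·M = 0.009636 × 52 = 0.501 g.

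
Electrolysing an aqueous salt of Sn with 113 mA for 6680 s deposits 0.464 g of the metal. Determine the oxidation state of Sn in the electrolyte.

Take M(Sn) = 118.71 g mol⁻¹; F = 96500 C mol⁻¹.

+2

Q = I·t = 0.1130 A × 6680.0 s = 754.8 C, so n(e⁻) = 754.8/96500 = 0.007822 mol.
n(Sn) deposited = 0.464 / 118.71 = 0.003909 mol.
Electrons per atom = n(e⁻)/n(Sn) = 0.007822 / 0.003909 = 2.00 ≈ 2, so the ion is Sn²⁺.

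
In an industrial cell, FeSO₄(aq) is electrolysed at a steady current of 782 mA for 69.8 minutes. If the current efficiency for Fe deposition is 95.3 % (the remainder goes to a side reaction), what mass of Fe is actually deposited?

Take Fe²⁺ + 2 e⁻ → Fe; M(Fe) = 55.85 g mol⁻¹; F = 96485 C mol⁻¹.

Q = I·t = 0.7820 × 4188.0 = 3275 C.
n(e⁻) = 3275/96485 = 0.03394 mol; theoretically n(Fe) = 0.03394/2 = 0.01697 mol, m_theo = 0.9479 g.
At 95.3 % efficiency, m_actual = 0.953 × 0.9479 = 0.903 g.

0.903 g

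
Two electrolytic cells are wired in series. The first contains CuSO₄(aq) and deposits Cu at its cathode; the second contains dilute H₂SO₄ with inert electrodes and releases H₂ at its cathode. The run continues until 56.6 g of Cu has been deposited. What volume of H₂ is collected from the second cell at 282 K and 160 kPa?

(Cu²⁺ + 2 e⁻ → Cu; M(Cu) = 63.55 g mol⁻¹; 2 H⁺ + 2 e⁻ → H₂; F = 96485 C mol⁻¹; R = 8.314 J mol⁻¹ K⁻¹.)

13.1 L

n(Cu) = 56.6 / 63.55 = 0.8906 mol, so n(e⁻) = 2 × 0.8906 = 1.781 mol.
The cells are in series, so the same 1.781 mol of electrons passes through the second cell.
2 H⁺ + 2 e⁻ → H₂ — 2 mol e⁻ per mol H₂, so n(H₂) = 1.781/2 = 0.8906 mol.
V = nRT/P = (0.8906 × 8.314 × 282) / (160 × 10³) = 0.0131 m³ = 13.1 L.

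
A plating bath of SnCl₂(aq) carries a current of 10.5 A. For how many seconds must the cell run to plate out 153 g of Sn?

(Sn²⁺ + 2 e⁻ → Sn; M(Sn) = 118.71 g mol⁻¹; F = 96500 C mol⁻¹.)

23700 s

n(Sn) = m/M = 153 / 118.71 = 1.289 mol.
Each Sn atom requires 2 electrons, so n(e⁻) = 2 × 1.289 = 2.578 mol.
Q = n(e⁻)·F = 2.578 × 96500 = 248700 C.
t = Q/I = 248700 / 10.50 A = 23690 s.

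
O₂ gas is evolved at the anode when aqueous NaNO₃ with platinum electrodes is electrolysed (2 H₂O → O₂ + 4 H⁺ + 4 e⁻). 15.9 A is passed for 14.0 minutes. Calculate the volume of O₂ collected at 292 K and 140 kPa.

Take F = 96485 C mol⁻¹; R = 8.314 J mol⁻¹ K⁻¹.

Q = I·t = 15.90 A × 840.00 s = 13360 C.
n(e⁻) = Q/F = 13360 / 96485 = 0.1384 mol.
4 electrons are transferred per O₂ molecule, so n(O₂) = 0.1384 / 4 = 0.03461 mol.
V = nRT/P = (0.03461 × 8.314 × 292) / (140 × 10³ Pa) = 6.00 × 10⁻⁴ m³ = 0.600 L.

0.600 L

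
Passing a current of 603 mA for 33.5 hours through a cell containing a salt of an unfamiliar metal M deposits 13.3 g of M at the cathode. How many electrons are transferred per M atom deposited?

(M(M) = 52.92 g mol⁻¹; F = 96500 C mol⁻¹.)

3

Q = I·t = 0.6030 A × 120600 s = 72720 C, so n(e⁻) = 72720/96500 = 0.7536 mol.
n(M) deposited = 13.3 / 52.92 = 0.2513 mol.
Electrons per atom = n(e⁻)/n(M) = 0.7536 / 0.2513 = 3.00 ≈ 3, so the ion is M³⁺.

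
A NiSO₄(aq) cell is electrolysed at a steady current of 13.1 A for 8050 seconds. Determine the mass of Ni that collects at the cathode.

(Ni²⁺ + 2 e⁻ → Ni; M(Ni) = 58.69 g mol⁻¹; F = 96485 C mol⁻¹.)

32.1 g

Q = I·t = 13.10 A × 8050.0 s = 105500 C.
n(e⁻) = Q/F = 105500 / 96485 = 1.093 mol.
Ni²⁺ + 2 e⁻ → Ni, so n(Ni) = n(e⁻)/2 = 0.5465 mol.
m = n·M = 0.5465 × 58.69 = 32.1 g.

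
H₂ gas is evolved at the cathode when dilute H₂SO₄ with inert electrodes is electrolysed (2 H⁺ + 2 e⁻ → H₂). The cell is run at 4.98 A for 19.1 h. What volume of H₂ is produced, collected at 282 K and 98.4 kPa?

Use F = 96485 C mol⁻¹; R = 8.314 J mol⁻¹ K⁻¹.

Q = I·t = 4.980 A × 68760 s = 342400 C.
n(e⁻) = Q/F = 342400 / 96485 = 3.549 mol.
2 electrons are transferred per H₂ molecule, so n(H₂) = 3.549 / 2 = 1.774 mol.
V = nRT/P = (1.774 × 8.314 × 282) / (98.4 × 10³ Pa) = 0.0423 m³ = 42.3 L.

42.3 L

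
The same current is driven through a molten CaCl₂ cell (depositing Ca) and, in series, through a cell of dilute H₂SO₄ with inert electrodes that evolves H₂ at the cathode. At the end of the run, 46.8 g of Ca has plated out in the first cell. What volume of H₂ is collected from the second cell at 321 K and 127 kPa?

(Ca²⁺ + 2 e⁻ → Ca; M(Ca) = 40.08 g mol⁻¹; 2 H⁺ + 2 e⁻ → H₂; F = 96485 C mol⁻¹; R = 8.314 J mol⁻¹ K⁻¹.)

24.5 L

n(Ca) = 46.8 / 40.08 = 1.168 mol, so n(e⁻) = 2 × 1.168 = 2.335 mol.
The cells are in series, so the same 2.335 mol of electrons passes through the second cell.
2 H⁺ + 2 e⁻ → H₂ — 2 mol e⁻ per mol H₂, so n(H₂) = 2.335/2 = 1.168 mol.
V = nRT/P = (1.168 × 8.314 × 321) / (127 × 10³) = 0.0245 m³ = 24.5 L.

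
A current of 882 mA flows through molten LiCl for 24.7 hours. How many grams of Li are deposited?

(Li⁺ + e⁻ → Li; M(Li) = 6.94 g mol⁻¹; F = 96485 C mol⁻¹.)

5.64 g

Q = I·t = 0.8820 A × 88920 s = 78430 C.
n(e⁻) = Q/F = 78430 / 96485 = 0.8128 mol.
Li⁺ + e⁻ → Li, so n(Li) = n(e⁻)/1 = 0.8128 mol.
m = n·M = 0.8128 × 6.94 = 5.64 g.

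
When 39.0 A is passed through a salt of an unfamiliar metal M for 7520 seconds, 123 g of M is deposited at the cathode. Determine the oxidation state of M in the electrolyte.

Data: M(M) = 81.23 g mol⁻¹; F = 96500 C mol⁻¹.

Q = I·t = 39.00 A × 7520.0 s = 293300 C, so n(e⁻) = 293300/96500 = 3.039 mol.
n(M) deposited = 123 / 81.23 = 1.514 mol.
Electrons per atom = n(e⁻)/n(M) = 3.039 / 1.514 = 2.01 ≈ 2, so the ion is M²⁺.

+2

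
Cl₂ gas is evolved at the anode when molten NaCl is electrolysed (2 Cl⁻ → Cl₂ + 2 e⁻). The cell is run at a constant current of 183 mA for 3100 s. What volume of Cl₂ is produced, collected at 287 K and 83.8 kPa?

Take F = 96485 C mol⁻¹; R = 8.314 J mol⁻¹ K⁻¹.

0.0837 L

Q = I·t = 0.1830 A × 3100.0 s = 567.3 C.
n(e⁻) = Q/F = 567.3 / 96485 = 0.005880 mol.
2 electrons are transferred per Cl₂ molecule, so n(Cl₂) = 0.005880 / 2 = 0.002940 mol.
V = nRT/P = (0.002940 × 8.314 × 287) / (83.8 × 10³ Pa) = 8.37 × 10⁻⁵ m³ = 0.0837 L.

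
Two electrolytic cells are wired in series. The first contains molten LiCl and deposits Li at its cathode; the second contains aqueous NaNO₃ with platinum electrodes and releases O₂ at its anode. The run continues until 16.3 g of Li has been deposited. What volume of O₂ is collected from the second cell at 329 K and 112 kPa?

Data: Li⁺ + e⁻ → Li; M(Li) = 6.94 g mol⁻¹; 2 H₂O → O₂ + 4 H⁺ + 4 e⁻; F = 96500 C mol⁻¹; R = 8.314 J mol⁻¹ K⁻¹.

14.3 L

n(Li) = 16.3 / 6.94 = 2.349 mol, so n(e⁻) = 1 × 2.349 = 2.349 mol.
The cells are in series, so the same 2.349 mol of electrons passes through the second cell.
2 H₂O → O₂ + 4 H⁺ + 4 e⁻ — 4 mol e⁻ per mol O₂, so n(O₂) = 2.349/4 = 0.5872 mol.
V = nRT/P = (0.5872 × 8.314 × 329) / (112 × 10³) = 0.0143 m³ = 14.3 L.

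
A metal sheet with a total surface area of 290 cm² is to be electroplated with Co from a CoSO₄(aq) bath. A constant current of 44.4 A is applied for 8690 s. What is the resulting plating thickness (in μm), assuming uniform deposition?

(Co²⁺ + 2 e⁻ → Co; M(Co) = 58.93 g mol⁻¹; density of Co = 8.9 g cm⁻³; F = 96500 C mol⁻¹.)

456 μm

Q = I·t = 44.40 × 8690.0 = 385800 C; n(e⁻) = 3.998 mol.
n(Co) = n(e⁻)/2 = 1.999 mol, so m = 1.999 × 58.93 = 117.8 g.
Volume = m/ρ = 117.8 / 8.9 = 13.24 cm³.
Thickness = V/A = 13.24 / 290 = 0.0456 cm = 456 μm.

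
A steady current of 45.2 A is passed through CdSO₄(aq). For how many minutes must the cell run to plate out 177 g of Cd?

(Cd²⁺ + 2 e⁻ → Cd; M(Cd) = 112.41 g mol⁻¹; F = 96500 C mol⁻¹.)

n(Cd) = m/M = 177 / 112.41 = 1.575 mol.
Each Cd atom requires 2 electrons, so n(e⁻) = 2 × 1.575 = 3.149 mol.
Q = n(e⁻)·F = 3.149 × 96500 = 303900 C.
t = Q/I = 303900 / 45.20 A = 6723 s = 112 min.

112 min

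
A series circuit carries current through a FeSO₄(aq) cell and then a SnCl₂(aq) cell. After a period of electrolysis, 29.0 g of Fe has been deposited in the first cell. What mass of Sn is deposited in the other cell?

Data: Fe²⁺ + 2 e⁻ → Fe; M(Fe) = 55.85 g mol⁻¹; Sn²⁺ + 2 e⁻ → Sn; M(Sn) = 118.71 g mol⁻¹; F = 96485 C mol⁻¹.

61.6 g

n(Fe) = 29.0 / 55.85 = 0.5192 mol.
Since Fe²⁺ + 2 e⁻ → Fe, n(e⁻) passed = 2 × 0.5192 = 1.038 mol.
Cells in series carry the same charge, so the same 1.038 mol of electrons passes through cell 2.
Sn²⁺ + 2 e⁻ → Sn, so n(Sn) = 1.038 / 2 = 0.5192 mol.
m(Sn) = 0.5192 × 118.71 = 61.6 g.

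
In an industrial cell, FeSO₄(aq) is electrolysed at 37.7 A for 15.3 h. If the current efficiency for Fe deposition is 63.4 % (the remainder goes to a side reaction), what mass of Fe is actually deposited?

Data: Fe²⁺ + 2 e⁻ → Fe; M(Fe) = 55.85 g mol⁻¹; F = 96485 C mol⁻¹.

Q = I·t = 37.70 × 55080 = 2077000 C.
n(e⁻) = 2077000/96485 = 21.52 mol; theoretically n(Fe) = 21.52/2 = 10.76 mol, m_theo = 601.0 g.
At 63.4 % efficiency, m_actual = 0.634 × 601.0 = 381 g.

381 g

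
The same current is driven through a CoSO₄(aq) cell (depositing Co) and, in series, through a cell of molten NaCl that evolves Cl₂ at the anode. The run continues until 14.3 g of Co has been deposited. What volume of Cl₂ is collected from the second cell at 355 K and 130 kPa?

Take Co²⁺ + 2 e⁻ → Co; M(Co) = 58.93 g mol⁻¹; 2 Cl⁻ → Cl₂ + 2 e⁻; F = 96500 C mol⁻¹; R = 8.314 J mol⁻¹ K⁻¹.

n(Co) = 14.3 / 58.93 = 0.2427 mol, so n(e⁻) = 2 × 0.2427 = 0.4853 mol.
The cells are in series, so the same 0.4853 mol of electrons passes through the second cell.
2 Cl⁻ → Cl₂ + 2 e⁻ — 2 mol e⁻ per mol Cl₂, so n(Cl₂) = 0.4853/2 = 0.2427 mol.
V = nRT/P = (0.2427 × 8.314 × 355) / (130 × 10³) = 0.00551 m³ = 5.51 L.

5.51 L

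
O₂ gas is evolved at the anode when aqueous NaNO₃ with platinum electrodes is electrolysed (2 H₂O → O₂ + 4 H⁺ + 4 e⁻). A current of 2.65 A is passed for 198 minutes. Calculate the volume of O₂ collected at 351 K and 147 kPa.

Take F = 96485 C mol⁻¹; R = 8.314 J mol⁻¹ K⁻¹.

1.62 L

Q = I·t = 2.650 A × 11880 s = 31480 C.
n(e⁻) = Q/F = 31480 / 96485 = 0.3263 mol.
4 electrons are transferred per O₂ molecule, so n(O₂) = 0.3263 / 4 = 0.08157 mol.
V = nRT/P = (0.08157 × 8.314 × 351) / (147 × 10³ Pa) = 0.00162 m³ = 1.62 L.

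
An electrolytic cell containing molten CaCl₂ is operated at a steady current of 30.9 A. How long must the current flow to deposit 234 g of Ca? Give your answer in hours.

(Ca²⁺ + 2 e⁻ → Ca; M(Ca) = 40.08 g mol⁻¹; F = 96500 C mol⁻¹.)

n(Ca) = m/M = 234 / 40.08 = 5.838 mol.
Each Ca atom requires 2 electrons, so n(e⁻) = 2 × 5.838 = 11.68 mol.
Q = n(e⁻)·F = 11.68 × 96500 = 1127000 C.
t = Q/I = 1127000 / 30.90 A = 36470 s = 10.1 h.

10.1 h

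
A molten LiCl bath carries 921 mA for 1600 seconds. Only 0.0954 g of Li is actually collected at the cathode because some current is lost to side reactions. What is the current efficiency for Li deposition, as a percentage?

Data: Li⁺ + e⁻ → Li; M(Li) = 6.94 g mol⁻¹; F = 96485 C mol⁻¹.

Q = I·t = 0.9210 × 1600.0 = 1474 C; n(e⁻) = 1474/96485 = 0.01527 mol.
Theoretical n(Li) = n(e⁻)/1 = 0.01527 mol, i.e. m_theo = 0.01527 × 6.94 = 0.1060 g.
Efficiency = m_actual / m_theo = 0.0954 / 0.1060 = 90.0 %.

90.0 %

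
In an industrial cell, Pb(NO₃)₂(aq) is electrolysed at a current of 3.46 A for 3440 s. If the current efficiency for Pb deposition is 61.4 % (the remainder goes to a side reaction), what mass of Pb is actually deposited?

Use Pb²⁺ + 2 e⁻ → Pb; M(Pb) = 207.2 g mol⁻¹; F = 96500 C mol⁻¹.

Q = I·t = 3.460 × 3440.0 = 11900 C.
n(e⁻) = 11900/96500 = 0.1233 mol; theoretically n(Pb) = 0.1233/2 = 0.06167 mol, m_theo = 12.78 g.
At 61.4 % efficiency, m_actual = 0.614 × 12.78 = 7.85 g.

7.85 g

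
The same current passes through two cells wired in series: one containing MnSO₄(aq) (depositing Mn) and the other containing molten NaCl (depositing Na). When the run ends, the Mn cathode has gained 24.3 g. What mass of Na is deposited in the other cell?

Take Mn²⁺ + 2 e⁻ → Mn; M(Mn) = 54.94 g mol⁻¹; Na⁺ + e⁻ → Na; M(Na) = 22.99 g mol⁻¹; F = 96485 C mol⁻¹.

20.3 g

n(Mn) = 24.3 / 54.94 = 0.4423 mol.
Since Mn²⁺ + 2 e⁻ → Mn, n(e⁻) passed = 2 × 0.4423 = 0.8846 mol.
Cells in series carry the same charge, so the same 0.8846 mol of electrons passes through cell 2.
Na⁺ + e⁻ → Na, so n(Na) = 0.8846 / 1 = 0.8846 mol.
m(Na) = 0.8846 × 22.99 = 20.3 g.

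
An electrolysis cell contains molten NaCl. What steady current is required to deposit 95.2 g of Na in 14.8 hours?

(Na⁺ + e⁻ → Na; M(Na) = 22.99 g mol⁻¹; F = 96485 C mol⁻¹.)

7.50 A

n(Na) = 95.2 / 22.99 = 4.141 mol.
n(e⁻) = 1 × 4.141 = 4.141 mol.
Q = n(e⁻)·F = 4.141 × 96485 = 399500 C.
I = Q/t = 399500 / 53280 s = 7.50 A.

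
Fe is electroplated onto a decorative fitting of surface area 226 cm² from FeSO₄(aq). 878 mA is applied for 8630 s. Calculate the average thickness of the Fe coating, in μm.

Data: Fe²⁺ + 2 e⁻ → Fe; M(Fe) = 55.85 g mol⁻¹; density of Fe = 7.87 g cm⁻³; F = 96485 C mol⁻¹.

Q = I·t = 0.8780 × 8630.0 = 7577 C; n(e⁻) = 0.07853 mol.
n(Fe) = n(e⁻)/2 = 0.03927 mol, so m = 0.03927 × 55.85 = 2.193 g.
Volume = m/ρ = 2.193 / 7.87 = 0.2787 cm³.
Thickness = V/A = 0.2787 / 226 = 0.00123 cm = 12.3 μm.

12.3 μm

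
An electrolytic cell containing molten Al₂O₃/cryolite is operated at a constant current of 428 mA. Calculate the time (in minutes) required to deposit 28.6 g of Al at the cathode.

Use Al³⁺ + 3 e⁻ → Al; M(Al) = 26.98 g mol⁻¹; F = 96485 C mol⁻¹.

11900 min

n(Al) = m/M = 28.6 / 26.98 = 1.060 mol.
Each Al atom requires 3 electrons, so n(e⁻) = 3 × 1.060 = 3.180 mol.
Q = n(e⁻)·F = 3.180 × 96485 = 306800 C.
t = Q/I = 306800 / 0.4280 A = 716900 s = 11900 min.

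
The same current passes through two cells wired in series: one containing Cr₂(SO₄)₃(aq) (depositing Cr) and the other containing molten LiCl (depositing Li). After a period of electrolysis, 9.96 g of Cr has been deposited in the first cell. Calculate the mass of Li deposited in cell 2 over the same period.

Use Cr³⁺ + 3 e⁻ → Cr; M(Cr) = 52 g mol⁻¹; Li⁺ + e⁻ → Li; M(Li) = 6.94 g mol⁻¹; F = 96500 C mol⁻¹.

n(Cr) = 9.96 / 52 = 0.1915 mol.
Since Cr³⁺ + 3 e⁻ → Cr, n(e⁻) passed = 3 × 0.1915 = 0.5746 mol.
Cells in series carry the same charge, so the same 0.5746 mol of electrons passes through cell 2.
Li⁺ + e⁻ → Li, so n(Li) = 0.5746 / 1 = 0.5746 mol.
m(Li) = 0.5746 × 6.94 = 3.99 g.

3.99 g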